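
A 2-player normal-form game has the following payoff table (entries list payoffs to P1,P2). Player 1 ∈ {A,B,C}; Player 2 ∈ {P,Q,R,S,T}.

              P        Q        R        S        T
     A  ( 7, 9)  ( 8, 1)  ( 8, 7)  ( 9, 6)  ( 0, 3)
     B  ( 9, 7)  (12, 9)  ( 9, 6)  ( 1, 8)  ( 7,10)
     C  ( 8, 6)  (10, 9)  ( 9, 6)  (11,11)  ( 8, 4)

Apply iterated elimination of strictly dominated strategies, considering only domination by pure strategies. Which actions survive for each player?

P1 drop A (C beats it: P:8>7 Q:10>8 R:9>8 S:11>9 T:8>0)
P2 drop P (Q beats it: B:9>7 C:9>6)
P2 drop R (Q beats it: B:9>6 C:9>6)
P1→{B,C} P2→{Q,S,T}

Survivors P1:{B,C} P2:{Q,S,T}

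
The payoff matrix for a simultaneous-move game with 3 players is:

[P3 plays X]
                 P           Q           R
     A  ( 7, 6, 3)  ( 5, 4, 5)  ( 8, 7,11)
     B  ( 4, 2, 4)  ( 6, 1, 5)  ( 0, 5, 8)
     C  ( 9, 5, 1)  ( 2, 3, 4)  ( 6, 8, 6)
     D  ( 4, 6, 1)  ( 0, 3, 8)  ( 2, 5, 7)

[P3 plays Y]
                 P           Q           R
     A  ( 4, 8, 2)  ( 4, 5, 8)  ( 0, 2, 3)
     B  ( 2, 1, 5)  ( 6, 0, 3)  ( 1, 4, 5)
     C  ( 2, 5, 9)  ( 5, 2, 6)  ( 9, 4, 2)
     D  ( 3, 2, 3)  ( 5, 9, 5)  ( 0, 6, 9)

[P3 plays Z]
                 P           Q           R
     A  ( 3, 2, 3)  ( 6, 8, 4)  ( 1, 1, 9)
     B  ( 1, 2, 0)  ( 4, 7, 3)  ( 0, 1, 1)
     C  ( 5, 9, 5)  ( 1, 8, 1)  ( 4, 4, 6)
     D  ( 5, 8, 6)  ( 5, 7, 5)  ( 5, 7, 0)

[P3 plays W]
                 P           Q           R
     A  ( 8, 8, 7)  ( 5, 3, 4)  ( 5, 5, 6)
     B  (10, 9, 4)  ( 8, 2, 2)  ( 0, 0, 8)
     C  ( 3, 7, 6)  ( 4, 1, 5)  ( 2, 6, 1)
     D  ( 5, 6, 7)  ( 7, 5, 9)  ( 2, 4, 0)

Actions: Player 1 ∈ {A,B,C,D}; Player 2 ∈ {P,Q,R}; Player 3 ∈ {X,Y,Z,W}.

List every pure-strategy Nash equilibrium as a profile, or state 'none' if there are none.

PSNE = {(A,R,X)}

(A,P,X): not NE [P1→C gives 9>7; P2→R gives 7>6; P3→W gives 7>3]
(A,P,Y): not NE [P3→W gives 7>2]
(A,P,Z): not NE [P1→D gives 5>3; P2→Q gives 8>2; P3→W gives 7>3]
(A,P,W): not NE [P1→B gives 10>8]
(A,Q,X): not NE [P1→B gives 6>5; P2→R gives 7>4; P3→Y gives 8>5]
(A,Q,Y): not NE [P1→B gives 6>4; P2→P gives 8>5]
(A,Q,Z): not NE [P3→Y gives 8>4]
(A,Q,W): not NE [P1→B gives 8>5; P2→P gives 8>3; P3→Y gives 8>4]
(A,R,X): NE
(A,R,Y): not NE [P1→C gives 9>0; P2→P gives 8>2; P3→X gives 11>3]
(A,R,Z): not NE [P1→D gives 5>1; P2→Q gives 8>1; P3→X gives 11>9]
(A,R,W): not NE [P2→P gives 8>5; P3→X gives 11>6]
(B,P,X): not NE [P1→C gives 9>4; P2→R gives 5>2; P3→Y gives 5>4]
(B,P,Y): not NE [P1→A gives 4>2; P2→R gives 4>1]
(B,P,Z): not NE [P1→D gives 5>1; P2→Q gives 7>2; P3→Y gives 5>0]
(B,P,W): not NE [P3→Y gives 5>4]
(B,Q,X): not NE [P2→R gives 5>1]
(B,Q,Y): not NE [P2→R gives 4>0; P3→X gives 5>3]
(B,Q,Z): not NE [P1→A gives 6>4; P3→X gives 5>3]
(B,Q,W): not NE [P2→P gives 9>2; P3→X gives 5>2]
(B,R,X): not NE [P1→A gives 8>0]
(B,R,Y): not NE [P1→C gives 9>1; P3→W gives 8>5]
(B,R,Z): not NE [P1→D gives 5>0; P2→Q gives 7>1; P3→W gives 8>1]
(B,R,W): not NE [P1→A gives 5>0; P2→P gives 9>0]
(C,P,X): not NE [P2→R gives 8>5; P3→Y gives 9>1]
(C,P,Y): not NE [P1→A gives 4>2]
(C,P,Z): not NE [P3→Y gives 9>5]
(C,P,W): not NE [P1→B gives 10>3; P3→Y gives 9>6]
(C,Q,X): not NE [P1→B gives 6>2; P2→R gives 8>3; P3→Y gives 6>4]
(C,Q,Y): not NE [P1→B gives 6>5; P2→P gives 5>2]
(C,Q,Z): not NE [P1→A gives 6>1; P2→P gives 9>8; P3→Y gives 6>1]
(C,Q,W): not NE [P1→B gives 8>4; P2→P gives 7>1; P3→Y gives 6>5]
(C,R,X): not NE [P1→A gives 8>6]
(C,R,Y): not NE [P2→P gives 5>4; P3→Z gives 6>2]
(C,R,Z): not NE [P1→D gives 5>4; P2→P gives 9>4]
(C,R,W): not NE [P1→A gives 5>2; P2→P gives 7>6; P3→Z gives 6>1]
(D,P,X): not NE [P1→C gives 9>4; P3→W gives 7>1]
(D,P,Y): not NE [P1→A gives 4>3; P2→Q gives 9>2; P3→W gives 7>3]
(D,P,Z): not NE [P3→W gives 7>6]
(D,P,W): not NE [P1→B gives 10>5]
(D,Q,X): not NE [P1→B gives 6>0; P2→P gives 6>3; P3→W gives 9>8]
(D,Q,Y): not NE [P1→B gives 6>5; P3→W gives 9>5]
(D,Q,Z): not NE [P1→A gives 6>5; P2→P gives 8>7; P3→W gives 9>5]
(D,Q,W): not NE [P1→B gives 8>7; P2→P gives 6>5]
(D,R,X): not NE [P1→A gives 8>2; P2→P gives 6>5; P3→Y gives 9>7]
(D,R,Y): not NE [P1→C gives 9>0; P2→Q gives 9>6]
(D,R,Z): not NE [P2→P gives 8>7; P3→Y gives 9>0]
(D,R,W): not NE [P1→A gives 5>2; P2→P gives 6>4; P3→Y gives 9>0]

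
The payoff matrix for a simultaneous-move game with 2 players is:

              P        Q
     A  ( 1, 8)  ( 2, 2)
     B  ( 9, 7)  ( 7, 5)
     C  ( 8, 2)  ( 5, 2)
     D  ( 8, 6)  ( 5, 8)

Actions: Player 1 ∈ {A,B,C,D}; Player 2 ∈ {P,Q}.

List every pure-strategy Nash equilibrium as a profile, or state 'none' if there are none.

PSNE = {(B,P)}

(A,P): not NE [P1→B gives 9>1]
(A,Q): not NE [P1→B gives 7>2; P2→P gives 8>2]
(B,P): NE
(B,Q): not NE [P2→P gives 7>5]
(C,P): not NE [P1→B gives 9>8]
(C,Q): not NE [P1→B gives 7>5]
(D,P): not NE [P1→B gives 9>8; P2→Q gives 8>6]
(D,Q): not NE [P1→B gives 7>5]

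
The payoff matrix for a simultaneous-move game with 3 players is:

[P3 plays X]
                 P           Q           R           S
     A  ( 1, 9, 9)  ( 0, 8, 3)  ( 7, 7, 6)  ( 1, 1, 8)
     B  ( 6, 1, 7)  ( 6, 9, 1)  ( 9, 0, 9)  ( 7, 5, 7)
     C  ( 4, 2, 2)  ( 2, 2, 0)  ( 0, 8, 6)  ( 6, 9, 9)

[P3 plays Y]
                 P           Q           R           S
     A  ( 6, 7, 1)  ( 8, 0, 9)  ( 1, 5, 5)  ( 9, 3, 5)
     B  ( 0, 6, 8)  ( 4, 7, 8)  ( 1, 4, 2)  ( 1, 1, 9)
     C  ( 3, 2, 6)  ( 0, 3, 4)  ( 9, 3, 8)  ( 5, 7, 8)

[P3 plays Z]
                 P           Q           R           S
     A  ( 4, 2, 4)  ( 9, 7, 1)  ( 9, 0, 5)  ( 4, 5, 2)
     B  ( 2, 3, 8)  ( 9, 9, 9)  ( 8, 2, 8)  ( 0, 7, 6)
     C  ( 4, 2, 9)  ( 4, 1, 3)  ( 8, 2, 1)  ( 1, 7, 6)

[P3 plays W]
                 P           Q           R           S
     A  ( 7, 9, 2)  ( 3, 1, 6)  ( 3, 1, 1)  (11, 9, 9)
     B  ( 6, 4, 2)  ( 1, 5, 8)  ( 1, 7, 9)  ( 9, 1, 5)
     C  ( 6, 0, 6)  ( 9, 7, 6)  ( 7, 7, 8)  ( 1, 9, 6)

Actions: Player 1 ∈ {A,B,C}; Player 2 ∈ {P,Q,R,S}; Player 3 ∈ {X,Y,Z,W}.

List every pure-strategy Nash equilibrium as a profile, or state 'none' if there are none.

(A,P,X): not NE [P1→B gives 6>1]
(A,P,Y): not NE [P3→X gives 9>1]
(A,P,Z): not NE [P2→Q gives 7>2; P3→X gives 9>4]
(A,P,W): not NE [P3→X gives 9>2]
(A,Q,X): not NE [P1→B gives 6>0; P2→P gives 9>8; P3→Y gives 9>3]
(A,Q,Y): not NE [P2→P gives 7>0]
(A,Q,Z): not NE [P3→Y gives 9>1]
(A,Q,W): not NE [P1→C gives 9>3; P2→S gives 9>1; P3→Y gives 9>6]
(A,R,X): not NE [P1→B gives 9>7; P2→P gives 9>7]
(A,R,Y): not NE [P1→C gives 9>1; P2→P gives 7>5; P3→X gives 6>5]
(A,R,Z): not NE [P2→Q gives 7>0; P3→X gives 6>5]
(A,R,W): not NE [P1→C gives 7>3; P2→S gives 9>1; P3→X gives 6>1]
(A,S,X): not NE [P1→B gives 7>1; P2→P gives 9>1; P3→W gives 9>8]
(A,S,Y): not NE [P2→P gives 7>3; P3→W gives 9>5]
(A,S,Z): not NE [P2→Q gives 7>5; P3→W gives 9>2]
(A,S,W): NE
(B,P,X): not NE [P2→Q gives 9>1; P3→Z gives 8>7]
(B,P,Y): not NE [P1→A gives 6>0; P2→Q gives 7>6]
(B,P,Z): not NE [P1→C gives 4>2; P2→Q gives 9>3]
(B,P,W): not NE [P1→A gives 7>6; P2→R gives 7>4; P3→Z gives 8>2]
(B,Q,X): not NE [P3→Z gives 9>1]
(B,Q,Y): not NE [P1→A gives 8>4; P3→Z gives 9>8]
(B,Q,Z): NE
(B,Q,W): not NE [P1→C gives 9>1; P2→R gives 7>5; P3→Z gives 9>8]
(B,R,X): not NE [P2→Q gives 9>0]
(B,R,Y): not NE [P1→C gives 9>1; P2→Q gives 7>4; P3→W gives 9>2]
(B,R,Z): not NE [P1→A gives 9>8; P2→Q gives 9>2; P3→W gives 9>8]
(B,R,W): not NE [P1→C gives 7>1]
(B,S,X): not NE [P2→Q gives 9>5; P3→Y gives 9>7]
(B,S,Y): not NE [P1→A gives 9>1; P2→Q gives 7>1]
(B,S,Z): not NE [P1→A gives 4>0; P2→Q gives 9>7; P3→Y gives 9>6]
(B,S,W): not NE [P1→A gives 11>9; P2→R gives 7>1; P3→Y gives 9>5]
(C,P,X): not NE [P1→B gives 6>4; P2→S gives 9>2; P3→Z gives 9>2]
(C,P,Y): not NE [P1→A gives 6>3; P2→S gives 7>2; P3→Z gives 9>6]
(C,P,Z): not NE [P2→S gives 7>2]
(C,P,W): not NE [P1→A gives 7>6; P2→S gives 9>0; P3→Z gives 9>6]
(C,Q,X): not NE [P1→B gives 6>2; P2→S gives 9>2; P3→W gives 6>0]
(C,Q,Y): not NE [P1→A gives 8>0; P2→S gives 7>3; P3→W gives 6>4]
(C,Q,Z): not NE [P1→B gives 9>4; P2→S gives 7>1; P3→W gives 6>3]
(C,Q,W): not NE [P2→S gives 9>7]
(C,R,X): not NE [P1→B gives 9>0; P2→S gives 9>8; P3→W gives 8>6]
(C,R,Y): not NE [P2→S gives 7>3]
(C,R,Z): not NE [P1→A gives 9>8; P2→S gives 7>2; P3→W gives 8>1]
(C,R,W): not NE [P2→S gives 9>7]
(C,S,X): not NE [P1→B gives 7>6]
(C,S,Y): not NE [P1→A gives 9>5; P3→X gives 9>8]
(C,S,Z): not NE [P1→A gives 4>1; P3→X gives 9>6]
(C,S,W): not NE [P1→A gives 11>1; P3→X gives 9>6]

PSNE = {(A,S,W), (B,Q,Z)}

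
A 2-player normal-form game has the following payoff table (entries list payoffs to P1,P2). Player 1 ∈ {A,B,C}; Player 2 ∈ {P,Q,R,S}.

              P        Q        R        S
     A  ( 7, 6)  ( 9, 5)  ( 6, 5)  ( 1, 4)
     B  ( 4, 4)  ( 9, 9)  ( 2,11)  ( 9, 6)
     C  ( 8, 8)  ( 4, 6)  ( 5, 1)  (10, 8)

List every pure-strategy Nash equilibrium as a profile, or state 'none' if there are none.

(A,P): not NE [P1→C gives 8>7]
(A,Q): not NE [P2→P gives 6>5]
(A,R): not NE [P2→P gives 6>5]
(A,S): not NE [P1→C gives 10>1; P2→P gives 6>4]
(B,P): not NE [P1→C gives 8>4; P2→R gives 11>4]
(B,Q): not NE [P2→R gives 11>9]
(B,R): not NE [P1→A gives 6>2]
(B,S): not NE [P1→C gives 10>9; P2→R gives 11>6]
(C,P): NE
(C,Q): not NE [P1→B gives 9>4; P2→S gives 8>6]
(C,R): not NE [P1→A gives 6>5; P2→S gives 8>1]
(C,S): NE

PSNE = {(C,P), (C,S)}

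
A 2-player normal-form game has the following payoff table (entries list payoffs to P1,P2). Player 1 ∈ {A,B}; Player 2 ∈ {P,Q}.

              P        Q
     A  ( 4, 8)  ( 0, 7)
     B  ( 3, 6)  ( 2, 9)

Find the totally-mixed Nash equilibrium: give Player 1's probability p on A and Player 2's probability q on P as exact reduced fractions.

P1 indiff ⇒ q·4+(1-q)·0 = q·3+(1-q)·2 ⇒ q(1) = (1-q)(2) ⇒ q = 2/3
P2 indiff ⇒ p·8+(1-p)·6 = p·7+(1-p)·9 ⇒ p(1) = (1-p)(3) ⇒ p = 3/4

P1 mixes 3/4 on A; P2 mixes 2/3 on P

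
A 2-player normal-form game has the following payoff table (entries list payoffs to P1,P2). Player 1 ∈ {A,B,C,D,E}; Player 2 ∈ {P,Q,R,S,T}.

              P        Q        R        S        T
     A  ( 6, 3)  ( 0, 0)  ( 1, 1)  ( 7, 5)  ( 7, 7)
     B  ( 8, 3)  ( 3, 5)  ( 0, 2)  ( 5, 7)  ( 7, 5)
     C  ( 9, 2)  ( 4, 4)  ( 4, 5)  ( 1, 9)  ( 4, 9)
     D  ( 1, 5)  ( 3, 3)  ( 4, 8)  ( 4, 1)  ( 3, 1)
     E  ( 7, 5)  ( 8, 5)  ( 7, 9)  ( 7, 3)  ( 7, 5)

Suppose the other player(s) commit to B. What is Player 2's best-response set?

P2 best: {S}

u_2(P vs B) = 3
u_2(Q vs B) = 5
u_2(R vs B) = 2
u_2(S vs B) = 7
u_2(T vs B) = 5
max payoff 7 at {S}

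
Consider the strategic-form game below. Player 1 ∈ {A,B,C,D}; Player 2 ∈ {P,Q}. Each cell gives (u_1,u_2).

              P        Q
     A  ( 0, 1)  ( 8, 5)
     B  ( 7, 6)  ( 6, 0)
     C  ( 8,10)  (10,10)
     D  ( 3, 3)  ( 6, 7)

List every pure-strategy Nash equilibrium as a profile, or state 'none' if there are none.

Nash profiles: (C,P), (C,Q)

(A,P): not NE [P1→C gives 8>0; P2→Q gives 5>1]
(A,Q): not NE [P1→C gives 10>8]
(B,P): not NE [P1→C gives 8>7]
(B,Q): not NE [P1→C gives 10>6; P2→P gives 6>0]
(C,P): NE
(C,Q): NE
(D,P): not NE [P1→C gives 8>3; P2→Q gives 7>3]
(D,Q): not NE [P1→C gives 10>6]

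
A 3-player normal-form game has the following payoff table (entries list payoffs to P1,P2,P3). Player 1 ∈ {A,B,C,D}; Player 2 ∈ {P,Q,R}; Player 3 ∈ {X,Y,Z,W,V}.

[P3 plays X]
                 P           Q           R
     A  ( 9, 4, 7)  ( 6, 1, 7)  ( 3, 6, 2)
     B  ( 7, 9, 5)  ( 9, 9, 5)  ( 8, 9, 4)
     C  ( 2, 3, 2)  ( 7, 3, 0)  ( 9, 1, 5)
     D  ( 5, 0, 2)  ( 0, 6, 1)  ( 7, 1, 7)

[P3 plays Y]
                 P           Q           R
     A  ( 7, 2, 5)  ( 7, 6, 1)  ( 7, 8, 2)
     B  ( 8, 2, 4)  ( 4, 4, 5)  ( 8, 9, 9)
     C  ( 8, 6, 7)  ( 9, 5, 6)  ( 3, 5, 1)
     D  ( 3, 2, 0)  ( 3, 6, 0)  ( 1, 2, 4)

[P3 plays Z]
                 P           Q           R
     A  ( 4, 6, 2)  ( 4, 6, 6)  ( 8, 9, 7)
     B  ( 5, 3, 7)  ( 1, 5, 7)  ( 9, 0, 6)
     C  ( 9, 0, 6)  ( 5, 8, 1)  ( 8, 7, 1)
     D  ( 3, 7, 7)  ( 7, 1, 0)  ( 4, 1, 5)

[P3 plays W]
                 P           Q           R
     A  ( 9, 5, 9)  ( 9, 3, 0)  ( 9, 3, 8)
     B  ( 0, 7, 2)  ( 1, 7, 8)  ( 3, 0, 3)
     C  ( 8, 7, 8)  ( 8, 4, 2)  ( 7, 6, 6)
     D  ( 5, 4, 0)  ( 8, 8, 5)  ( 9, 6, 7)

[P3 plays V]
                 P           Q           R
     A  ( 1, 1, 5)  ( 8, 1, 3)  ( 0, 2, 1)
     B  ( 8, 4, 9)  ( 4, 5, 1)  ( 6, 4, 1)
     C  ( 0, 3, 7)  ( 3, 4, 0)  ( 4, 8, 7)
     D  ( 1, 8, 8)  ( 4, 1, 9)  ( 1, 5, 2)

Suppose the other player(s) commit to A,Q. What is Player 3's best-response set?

u_3(X vs A,Q) = 7
u_3(Y vs A,Q) = 1
u_3(Z vs A,Q) = 6
u_3(W vs A,Q) = 0
u_3(V vs A,Q) = 3
max payoff 7 at {X}

argmax u_3 = {X}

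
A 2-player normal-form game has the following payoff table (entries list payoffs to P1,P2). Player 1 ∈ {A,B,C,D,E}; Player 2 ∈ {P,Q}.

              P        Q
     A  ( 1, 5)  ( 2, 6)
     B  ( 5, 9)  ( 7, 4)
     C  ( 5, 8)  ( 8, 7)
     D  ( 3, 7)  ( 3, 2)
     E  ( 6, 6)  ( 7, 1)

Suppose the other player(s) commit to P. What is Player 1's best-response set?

u_1(A vs P) = 1
u_1(B vs P) = 5
u_1(C vs P) = 5
u_1(D vs P) = 3
u_1(E vs P) = 6
max payoff 6 at {E}

P1 best: {E}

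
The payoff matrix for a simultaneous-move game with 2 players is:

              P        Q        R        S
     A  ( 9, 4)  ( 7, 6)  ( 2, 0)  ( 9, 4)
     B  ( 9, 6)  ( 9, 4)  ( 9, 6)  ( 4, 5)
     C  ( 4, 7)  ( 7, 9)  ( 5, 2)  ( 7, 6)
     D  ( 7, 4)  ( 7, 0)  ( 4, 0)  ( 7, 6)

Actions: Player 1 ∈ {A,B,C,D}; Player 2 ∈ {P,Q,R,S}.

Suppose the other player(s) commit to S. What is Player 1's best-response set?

P1 best: {A}

u_1(A vs S) = 9
u_1(B vs S) = 4
u_1(C vs S) = 7
u_1(D vs S) = 7
max payoff 9 at {A}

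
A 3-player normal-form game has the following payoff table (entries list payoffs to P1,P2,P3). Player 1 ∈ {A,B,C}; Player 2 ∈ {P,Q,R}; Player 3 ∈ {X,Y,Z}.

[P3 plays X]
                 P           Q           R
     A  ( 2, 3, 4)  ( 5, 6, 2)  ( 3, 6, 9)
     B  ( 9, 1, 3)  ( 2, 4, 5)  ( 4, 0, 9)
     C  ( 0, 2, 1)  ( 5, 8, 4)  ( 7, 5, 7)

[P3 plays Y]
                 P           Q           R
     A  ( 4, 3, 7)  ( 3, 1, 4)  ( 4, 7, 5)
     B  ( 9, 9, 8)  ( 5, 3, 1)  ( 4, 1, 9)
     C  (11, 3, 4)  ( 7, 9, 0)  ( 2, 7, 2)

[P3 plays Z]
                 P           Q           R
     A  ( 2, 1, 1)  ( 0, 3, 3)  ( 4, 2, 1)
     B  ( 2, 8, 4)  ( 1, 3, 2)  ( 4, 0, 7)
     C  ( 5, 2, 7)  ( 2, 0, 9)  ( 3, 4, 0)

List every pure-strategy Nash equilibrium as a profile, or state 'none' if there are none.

PSNE: ∅

(A,P,X): not NE [P1→B gives 9>2; P2→R gives 6>3; P3→Y gives 7>4]
(A,P,Y): not NE [P1→C gives 11>4; P2→R gives 7>3]
(A,P,Z): not NE [P1→C gives 5>2; P2→Q gives 3>1; P3→Y gives 7>1]
(A,Q,X): not NE [P3→Y gives 4>2]
(A,Q,Y): not NE [P1→C gives 7>3; P2→R gives 7>1]
(A,Q,Z): not NE [P1→C gives 2>0; P3→Y gives 4>3]
(A,R,X): not NE [P1→C gives 7>3]
(A,R,Y): not NE [P3→X gives 9>5]
(A,R,Z): not NE [P2→Q gives 3>2; P3→X gives 9>1]
(B,P,X): not NE [P2→Q gives 4>1; P3→Y gives 8>3]
(B,P,Y): not NE [P1→C gives 11>9]
(B,P,Z): not NE [P1→C gives 5>2; P3→Y gives 8>4]
(B,Q,X): not NE [P1→C gives 5>2]
(B,Q,Y): not NE [P1→C gives 7>5; P2→P gives 9>3; P3→X gives 5>1]
(B,Q,Z): not NE [P1→C gives 2>1; P2→P gives 8>3; P3→X gives 5>2]
(B,R,X): not NE [P1→C gives 7>4; P2→Q gives 4>0]
(B,R,Y): not NE [P2→P gives 9>1]
(B,R,Z): not NE [P2→P gives 8>0; P3→Y gives 9>7]
(C,P,X): not NE [P1→B gives 9>0; P2→Q gives 8>2; P3→Z gives 7>1]
(C,P,Y): not NE [P2→Q gives 9>3; P3→Z gives 7>4]
(C,P,Z): not NE [P2→R gives 4>2]
(C,Q,X): not NE [P3→Z gives 9>4]
(C,Q,Y): not NE [P3→Z gives 9>0]
(C,Q,Z): not NE [P2→R gives 4>0]
(C,R,X): not NE [P2→Q gives 8>5]
(C,R,Y): not NE [P1→B gives 4>2; P2→Q gives 9>7; P3→X gives 7>2]
(C,R,Z): not NE [P1→B gives 4>3; P3→X gives 7>0]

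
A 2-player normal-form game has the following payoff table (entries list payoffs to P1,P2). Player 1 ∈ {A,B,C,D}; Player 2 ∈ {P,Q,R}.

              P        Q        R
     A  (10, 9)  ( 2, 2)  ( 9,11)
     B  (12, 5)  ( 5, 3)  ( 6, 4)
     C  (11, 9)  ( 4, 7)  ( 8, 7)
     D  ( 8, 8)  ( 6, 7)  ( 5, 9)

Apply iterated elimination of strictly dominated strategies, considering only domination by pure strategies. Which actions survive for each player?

P2 drop Q (P beats it: A:9>2 B:5>3 C:9>7 D:8>7)
P1 drop D (A beats it: P:10>8 R:9>5)
P1→{A,B,C} P2→{P,R}

IESDS → P1:{A,B,C} P2:{P,R}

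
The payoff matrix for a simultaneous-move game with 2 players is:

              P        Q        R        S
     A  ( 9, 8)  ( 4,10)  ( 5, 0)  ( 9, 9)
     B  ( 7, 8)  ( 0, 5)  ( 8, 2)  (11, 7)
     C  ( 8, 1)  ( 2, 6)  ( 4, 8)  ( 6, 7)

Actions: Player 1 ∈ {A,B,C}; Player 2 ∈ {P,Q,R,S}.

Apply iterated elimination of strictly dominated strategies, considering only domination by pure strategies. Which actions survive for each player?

P1 drop C (A beats it: P:9>8 Q:4>2 R:5>4 S:9>6)
P2 drop R (P beats it: A:8>0 B:8>2)
P1→{A,B} P2→{P,Q,S}

IESDS → P1:{A,B} P2:{P,Q,S}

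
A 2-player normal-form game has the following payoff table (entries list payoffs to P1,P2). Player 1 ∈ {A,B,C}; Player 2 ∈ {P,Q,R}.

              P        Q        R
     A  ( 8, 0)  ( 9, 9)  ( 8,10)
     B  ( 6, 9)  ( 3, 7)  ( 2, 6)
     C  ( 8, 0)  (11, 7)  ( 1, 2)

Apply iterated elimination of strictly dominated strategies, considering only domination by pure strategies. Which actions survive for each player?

P1 drop B (A beats it: P:8>6 Q:9>3 R:8>2)
P2 drop P (Q beats it: A:9>0 C:7>0)
P1→{A,C} P2→{Q,R}

IESDS → P1:{A,C} P2:{Q,R}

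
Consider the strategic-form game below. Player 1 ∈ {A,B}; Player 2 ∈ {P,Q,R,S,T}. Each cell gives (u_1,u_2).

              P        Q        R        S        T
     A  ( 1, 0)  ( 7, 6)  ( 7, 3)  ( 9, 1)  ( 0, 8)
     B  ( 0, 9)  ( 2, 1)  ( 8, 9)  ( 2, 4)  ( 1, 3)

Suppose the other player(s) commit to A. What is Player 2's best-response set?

P2 best: {T}

u_2(P vs A) = 0
u_2(Q vs A) = 6
u_2(R vs A) = 3
u_2(S vs A) = 1
u_2(T vs A) = 8
max payoff 8 at {T}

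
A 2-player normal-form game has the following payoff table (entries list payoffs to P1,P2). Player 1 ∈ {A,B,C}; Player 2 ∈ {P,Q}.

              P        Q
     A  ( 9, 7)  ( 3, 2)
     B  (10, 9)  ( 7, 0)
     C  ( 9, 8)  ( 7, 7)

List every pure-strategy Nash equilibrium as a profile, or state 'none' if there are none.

PSNE = {(B,P)}

(A,P): not NE [P1→B gives 10>9]
(A,Q): not NE [P1→C gives 7>3; P2→P gives 7>2]
(B,P): NE
(B,Q): not NE [P2→P gives 9>0]
(C,P): not NE [P1→B gives 10>9]
(C,Q): not NE [P2→P gives 8>7]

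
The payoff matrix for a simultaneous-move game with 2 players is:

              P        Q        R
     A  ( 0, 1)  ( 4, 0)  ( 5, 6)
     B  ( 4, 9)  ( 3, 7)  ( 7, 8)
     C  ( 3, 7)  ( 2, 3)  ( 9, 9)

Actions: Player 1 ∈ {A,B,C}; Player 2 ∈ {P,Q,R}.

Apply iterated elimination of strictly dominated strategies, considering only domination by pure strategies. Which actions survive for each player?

IESDS → P1:{B,C} P2:{P,R}

P2 drop Q (P beats it: A:1>0 B:9>7 C:7>3)
P1 drop A (B beats it: P:4>0 R:7>5)
P1→{B,C} P2→{P,R}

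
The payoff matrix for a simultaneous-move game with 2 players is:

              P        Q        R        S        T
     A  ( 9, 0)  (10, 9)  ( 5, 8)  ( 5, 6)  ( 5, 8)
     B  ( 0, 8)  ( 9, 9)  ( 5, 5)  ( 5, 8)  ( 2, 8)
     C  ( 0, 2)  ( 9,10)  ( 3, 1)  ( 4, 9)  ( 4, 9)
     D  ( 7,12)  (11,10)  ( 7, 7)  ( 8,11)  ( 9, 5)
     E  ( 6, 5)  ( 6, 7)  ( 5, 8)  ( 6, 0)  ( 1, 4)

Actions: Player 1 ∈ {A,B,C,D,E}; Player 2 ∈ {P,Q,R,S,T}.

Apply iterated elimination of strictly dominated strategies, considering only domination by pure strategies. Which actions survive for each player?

P1 drop B (D beats it: P:7>0 Q:11>9 R:7>5 S:8>5 T:9>2)
P1 drop C (A beats it: P:9>0 Q:10>9 R:5>3 S:5>4 T:5>4)
P1 drop E (D beats it: P:7>6 Q:11>6 R:7>5 S:8>6 T:9>1)
P2 drop R (Q beats it: A:9>8 D:10>7)
P2 drop T (Q beats it: A:9>8 D:10>5)
P1→{A,D} P2→{P,Q,S}

Remaining: P1:{A,D} P2:{P,Q,S}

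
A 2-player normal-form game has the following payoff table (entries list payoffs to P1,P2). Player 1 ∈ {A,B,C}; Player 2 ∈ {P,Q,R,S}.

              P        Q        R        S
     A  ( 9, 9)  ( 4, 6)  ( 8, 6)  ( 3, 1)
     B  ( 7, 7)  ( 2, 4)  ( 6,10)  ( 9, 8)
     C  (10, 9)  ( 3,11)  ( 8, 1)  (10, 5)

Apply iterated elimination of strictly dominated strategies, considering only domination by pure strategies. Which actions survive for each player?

P1 drop B (C beats it: P:10>7 Q:3>2 R:8>6 S:10>9)
P2 drop R (P beats it: A:9>6 C:9>1)
P2 drop S (P beats it: A:9>1 C:9>5)
P1→{A,C} P2→{P,Q}

Survivors P1:{A,C} P2:{P,Q}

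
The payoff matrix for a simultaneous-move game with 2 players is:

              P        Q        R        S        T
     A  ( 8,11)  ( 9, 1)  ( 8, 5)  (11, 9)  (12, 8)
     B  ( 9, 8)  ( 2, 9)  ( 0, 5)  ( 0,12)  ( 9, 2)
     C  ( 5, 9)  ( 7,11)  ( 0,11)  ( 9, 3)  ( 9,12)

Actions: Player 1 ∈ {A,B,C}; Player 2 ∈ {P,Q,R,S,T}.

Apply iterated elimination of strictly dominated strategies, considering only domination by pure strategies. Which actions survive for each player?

IESDS → P1:{A,B} P2:{P,S}

P1 drop C (A beats it: P:8>5 Q:9>7 R:8>0 S:11>9 T:12>9)
P2 drop Q (S beats it: A:9>1 B:12>9)
P2 drop R (P beats it: A:11>5 B:8>5)
P2 drop T (P beats it: A:11>8 B:8>2)
P1→{A,B} P2→{P,S}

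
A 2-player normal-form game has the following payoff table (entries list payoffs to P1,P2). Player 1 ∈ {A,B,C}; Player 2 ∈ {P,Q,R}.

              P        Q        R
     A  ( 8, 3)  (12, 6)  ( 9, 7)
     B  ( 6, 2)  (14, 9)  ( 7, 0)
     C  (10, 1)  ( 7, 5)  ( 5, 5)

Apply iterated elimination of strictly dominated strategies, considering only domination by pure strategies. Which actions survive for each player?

P2 drop P (Q beats it: A:6>3 B:9>2 C:5>1)
P1 drop C (A beats it: Q:12>7 R:9>5)
P1→{A,B} P2→{Q,R}

IESDS → P1:{A,B} P2:{Q,R}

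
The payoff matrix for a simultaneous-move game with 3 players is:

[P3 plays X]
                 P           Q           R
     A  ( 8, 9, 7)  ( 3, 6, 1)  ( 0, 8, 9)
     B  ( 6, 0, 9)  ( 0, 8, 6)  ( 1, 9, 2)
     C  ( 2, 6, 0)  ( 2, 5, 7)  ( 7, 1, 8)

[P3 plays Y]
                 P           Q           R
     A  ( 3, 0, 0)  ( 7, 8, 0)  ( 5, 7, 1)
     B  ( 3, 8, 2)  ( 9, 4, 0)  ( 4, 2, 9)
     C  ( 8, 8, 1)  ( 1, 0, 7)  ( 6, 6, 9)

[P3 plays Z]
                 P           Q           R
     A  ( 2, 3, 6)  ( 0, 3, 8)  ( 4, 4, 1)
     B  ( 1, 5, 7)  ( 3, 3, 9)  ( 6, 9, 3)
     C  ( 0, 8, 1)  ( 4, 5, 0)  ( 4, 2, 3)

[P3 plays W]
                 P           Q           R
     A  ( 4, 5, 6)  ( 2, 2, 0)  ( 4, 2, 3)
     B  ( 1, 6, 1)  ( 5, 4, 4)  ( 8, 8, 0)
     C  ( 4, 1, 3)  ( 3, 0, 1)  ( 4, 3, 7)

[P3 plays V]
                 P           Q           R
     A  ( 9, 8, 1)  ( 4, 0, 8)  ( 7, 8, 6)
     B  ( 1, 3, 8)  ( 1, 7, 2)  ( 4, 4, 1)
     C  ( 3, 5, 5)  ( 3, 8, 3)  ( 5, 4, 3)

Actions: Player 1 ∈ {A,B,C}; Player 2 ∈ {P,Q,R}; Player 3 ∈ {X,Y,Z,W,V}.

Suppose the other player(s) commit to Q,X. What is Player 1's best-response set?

P1 best: {A}

u_1(A vs Q,X) = 3
u_1(B vs Q,X) = 0
u_1(C vs Q,X) = 2
max payoff 3 at {A}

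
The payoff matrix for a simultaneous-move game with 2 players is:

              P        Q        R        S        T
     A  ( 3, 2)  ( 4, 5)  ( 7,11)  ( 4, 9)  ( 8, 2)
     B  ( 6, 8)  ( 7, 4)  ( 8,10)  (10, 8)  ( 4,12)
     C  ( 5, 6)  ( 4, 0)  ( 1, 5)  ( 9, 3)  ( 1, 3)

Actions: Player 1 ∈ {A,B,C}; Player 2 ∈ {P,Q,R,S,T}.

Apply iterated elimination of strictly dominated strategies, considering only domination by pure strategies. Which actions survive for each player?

P1 drop C (B beats it: P:6>5 Q:7>4 R:8>1 S:10>9 T:4>1)
P2 drop P (R beats it: A:11>2 B:10>8)
P2 drop Q (R beats it: A:11>5 B:10>4)
P2 drop S (R beats it: A:11>9 B:10>8)
P1→{A,B} P2→{R,T}

IESDS → P1:{A,B} P2:{R,T}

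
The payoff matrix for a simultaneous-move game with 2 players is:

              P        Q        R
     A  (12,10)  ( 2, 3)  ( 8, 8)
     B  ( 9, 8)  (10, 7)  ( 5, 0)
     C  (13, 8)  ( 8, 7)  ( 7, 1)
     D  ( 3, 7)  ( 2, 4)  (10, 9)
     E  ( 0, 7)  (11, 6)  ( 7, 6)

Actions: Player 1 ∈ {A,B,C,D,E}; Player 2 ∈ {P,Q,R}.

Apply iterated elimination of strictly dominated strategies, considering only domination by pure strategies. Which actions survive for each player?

P2 drop Q (P beats it: A:10>3 B:8>7 C:8>7 D:7>4 E:7>6)
P1 drop B (A beats it: P:12>9 R:8>5)
P1 drop E (A beats it: P:12>0 R:8>7)
P1→{A,C,D} P2→{P,R}

Survivors P1:{A,C,D} P2:{P,R}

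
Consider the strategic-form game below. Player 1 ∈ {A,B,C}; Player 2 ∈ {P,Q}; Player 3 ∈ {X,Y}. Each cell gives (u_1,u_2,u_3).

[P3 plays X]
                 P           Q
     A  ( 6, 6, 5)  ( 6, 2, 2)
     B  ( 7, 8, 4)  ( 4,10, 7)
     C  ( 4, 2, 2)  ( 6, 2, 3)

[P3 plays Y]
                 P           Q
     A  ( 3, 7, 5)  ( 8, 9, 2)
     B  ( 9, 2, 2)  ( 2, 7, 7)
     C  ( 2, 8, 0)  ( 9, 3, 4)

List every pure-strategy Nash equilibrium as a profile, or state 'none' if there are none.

No pure NE.

(A,P,X): not NE [P1→B gives 7>6]
(A,P,Y): not NE [P1→B gives 9>3; P2→Q gives 9>7]
(A,Q,X): not NE [P2→P gives 6>2]
(A,Q,Y): not NE [P1→C gives 9>8]
(B,P,X): not NE [P2→Q gives 10>8]
(B,P,Y): not NE [P2→Q gives 7>2; P3→X gives 4>2]
(B,Q,X): not NE [P1→C gives 6>4]
(B,Q,Y): not NE [P1→C gives 9>2]
(C,P,X): not NE [P1→B gives 7>4]
(C,P,Y): not NE [P1→B gives 9>2; P3→X gives 2>0]
(C,Q,X): not NE [P3→Y gives 4>3]
(C,Q,Y): not NE [P2→P gives 8>3]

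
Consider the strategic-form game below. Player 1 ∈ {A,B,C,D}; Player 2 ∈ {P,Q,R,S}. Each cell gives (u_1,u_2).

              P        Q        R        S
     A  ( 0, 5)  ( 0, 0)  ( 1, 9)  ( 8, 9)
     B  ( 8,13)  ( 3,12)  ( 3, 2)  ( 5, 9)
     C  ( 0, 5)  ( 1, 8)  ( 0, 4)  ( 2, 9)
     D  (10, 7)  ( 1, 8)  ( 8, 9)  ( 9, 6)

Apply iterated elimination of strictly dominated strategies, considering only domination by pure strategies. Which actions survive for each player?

Remaining: P1:{B,D} P2:{P,Q,R}

P1 drop A (D beats it: P:10>0 Q:1>0 R:8>1 S:9>8)
P1 drop C (B beats it: P:8>0 Q:3>1 R:3>0 S:5>2)
P2 drop S (P beats it: B:13>9 D:7>6)
P1→{B,D} P2→{P,Q,R}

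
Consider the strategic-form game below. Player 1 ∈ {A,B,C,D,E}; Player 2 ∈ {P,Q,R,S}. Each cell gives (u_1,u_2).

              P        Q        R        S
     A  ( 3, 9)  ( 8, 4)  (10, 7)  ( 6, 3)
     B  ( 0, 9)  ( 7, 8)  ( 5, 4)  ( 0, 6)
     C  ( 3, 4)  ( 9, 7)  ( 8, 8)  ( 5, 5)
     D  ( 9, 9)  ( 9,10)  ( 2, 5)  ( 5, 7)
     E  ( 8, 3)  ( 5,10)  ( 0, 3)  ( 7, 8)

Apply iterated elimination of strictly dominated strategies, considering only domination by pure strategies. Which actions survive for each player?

Survivors P1:{A,C,D} P2:{P,Q,R}

P1 drop B (A beats it: P:3>0 Q:8>7 R:10>5 S:6>0)
P2 drop S (Q beats it: A:4>3 C:7>5 D:10>7 E:10>8)
P1 drop E (D beats it: P:9>8 Q:9>5 R:2>0)
P1→{A,C,D} P2→{P,Q,R}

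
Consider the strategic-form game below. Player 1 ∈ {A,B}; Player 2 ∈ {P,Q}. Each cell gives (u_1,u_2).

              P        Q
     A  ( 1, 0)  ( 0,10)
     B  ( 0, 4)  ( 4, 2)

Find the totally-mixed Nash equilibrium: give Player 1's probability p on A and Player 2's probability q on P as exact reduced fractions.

P1 indiff ⇒ q·1+(1-q)·0 = q·0+(1-q)·4 ⇒ q(1) = (1-q)(4) ⇒ q = 4/5
P2 indiff ⇒ p·0+(1-p)·4 = p·10+(1-p)·2 ⇒ p(-10) = (1-p)(-2) ⇒ p = 1/6

(p,q) = (1/6, 4/5)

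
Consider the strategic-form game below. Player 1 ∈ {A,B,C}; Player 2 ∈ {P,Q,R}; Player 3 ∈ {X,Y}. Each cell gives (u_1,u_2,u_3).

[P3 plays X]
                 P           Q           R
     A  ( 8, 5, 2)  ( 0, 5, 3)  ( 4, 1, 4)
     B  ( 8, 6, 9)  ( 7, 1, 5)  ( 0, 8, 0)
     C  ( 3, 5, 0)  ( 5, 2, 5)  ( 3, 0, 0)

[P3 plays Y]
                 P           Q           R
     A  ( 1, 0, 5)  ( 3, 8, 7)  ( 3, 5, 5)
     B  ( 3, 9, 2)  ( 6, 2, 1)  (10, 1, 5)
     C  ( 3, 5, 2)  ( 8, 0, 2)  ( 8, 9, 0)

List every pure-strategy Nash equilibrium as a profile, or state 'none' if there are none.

PSNE: ∅

(A,P,X): not NE [P3→Y gives 5>2]
(A,P,Y): not NE [P1→C gives 3>1; P2→Q gives 8>0]
(A,Q,X): not NE [P1→B gives 7>0; P3→Y gives 7>3]
(A,Q,Y): not NE [P1→C gives 8>3]
(A,R,X): not NE [P2→Q gives 5>1; P3→Y gives 5>4]
(A,R,Y): not NE [P1→B gives 10>3; P2→Q gives 8>5]
(B,P,X): not NE [P2→R gives 8>6]
(B,P,Y): not NE [P3→X gives 9>2]
(B,Q,X): not NE [P2→R gives 8>1]
(B,Q,Y): not NE [P1→C gives 8>6; P2→P gives 9>2; P3→X gives 5>1]
(B,R,X): not NE [P1→A gives 4>0; P3→Y gives 5>0]
(B,R,Y): not NE [P2→P gives 9>1]
(C,P,X): not NE [P1→B gives 8>3; P3→Y gives 2>0]
(C,P,Y): not NE [P2→R gives 9>5]
(C,Q,X): not NE [P1→B gives 7>5; P2→P gives 5>2]
(C,Q,Y): not NE [P2→R gives 9>0; P3→X gives 5>2]
(C,R,X): not NE [P1→A gives 4>3; P2→P gives 5>0]
(C,R,Y): not NE [P1→B gives 10>8]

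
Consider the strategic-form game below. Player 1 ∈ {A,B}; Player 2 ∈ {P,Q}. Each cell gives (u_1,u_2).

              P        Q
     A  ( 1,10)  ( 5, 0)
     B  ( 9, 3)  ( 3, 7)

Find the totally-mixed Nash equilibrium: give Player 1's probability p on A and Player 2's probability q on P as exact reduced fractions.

P1 indiff ⇒ q·1+(1-q)·5 = q·9+(1-q)·3 ⇒ q(-8) = (1-q)(-2) ⇒ q = 1/5
P2 indiff ⇒ p·10+(1-p)·3 = p·0+(1-p)·7 ⇒ p(10) = (1-p)(4) ⇒ p = 2/7

p=2/7, q=1/5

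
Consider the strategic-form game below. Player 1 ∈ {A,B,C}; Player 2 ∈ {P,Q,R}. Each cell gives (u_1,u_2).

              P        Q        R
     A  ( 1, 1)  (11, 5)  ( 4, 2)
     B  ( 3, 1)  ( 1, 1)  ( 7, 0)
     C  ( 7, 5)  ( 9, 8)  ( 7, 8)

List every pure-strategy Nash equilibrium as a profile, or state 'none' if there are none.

(A,P): not NE [P1→C gives 7>1; P2→Q gives 5>1]
(A,Q): NE
(A,R): not NE [P1→C gives 7>4; P2→Q gives 5>2]
(B,P): not NE [P1→C gives 7>3]
(B,Q): not NE [P1→A gives 11>1]
(B,R): not NE [P2→Q gives 1>0]
(C,P): not NE [P2→R gives 8>5]
(C,Q): not NE [P1→A gives 11>9]
(C,R): NE

Nash profiles: (A,Q), (C,R)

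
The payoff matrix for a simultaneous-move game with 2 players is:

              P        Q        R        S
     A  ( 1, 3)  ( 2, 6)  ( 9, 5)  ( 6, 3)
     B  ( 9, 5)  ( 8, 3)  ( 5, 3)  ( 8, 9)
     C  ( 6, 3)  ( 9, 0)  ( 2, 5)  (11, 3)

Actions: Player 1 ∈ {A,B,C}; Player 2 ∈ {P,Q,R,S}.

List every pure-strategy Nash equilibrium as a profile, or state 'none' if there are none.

PSNE: ∅

(A,P): not NE [P1→B gives 9>1; P2→Q gives 6>3]
(A,Q): not NE [P1→C gives 9>2]
(A,R): not NE [P2→Q gives 6>5]
(A,S): not NE [P1→C gives 11>6; P2→Q gives 6>3]
(B,P): not NE [P2→S gives 9>5]
(B,Q): not NE [P1→C gives 9>8; P2→S gives 9>3]
(B,R): not NE [P1→A gives 9>5; P2→S gives 9>3]
(B,S): not NE [P1→C gives 11>8]
(C,P): not NE [P1→B gives 9>6; P2→R gives 5>3]
(C,Q): not NE [P2→R gives 5>0]
(C,R): not NE [P1→A gives 9>2]
(C,S): not NE [P2→R gives 5>3]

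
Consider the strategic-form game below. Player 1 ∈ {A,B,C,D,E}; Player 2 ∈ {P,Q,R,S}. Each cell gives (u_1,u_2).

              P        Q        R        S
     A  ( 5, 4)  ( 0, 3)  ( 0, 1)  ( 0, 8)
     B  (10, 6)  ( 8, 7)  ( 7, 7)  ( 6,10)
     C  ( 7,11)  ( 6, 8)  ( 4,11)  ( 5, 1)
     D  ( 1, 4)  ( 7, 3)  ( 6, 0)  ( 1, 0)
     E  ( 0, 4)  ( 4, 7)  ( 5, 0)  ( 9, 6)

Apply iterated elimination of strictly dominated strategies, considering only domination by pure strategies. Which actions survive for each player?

P1 drop A (B beats it: P:10>5 Q:8>0 R:7>0 S:6>0)
P1 drop C (B beats it: P:10>7 Q:8>6 R:7>4 S:6>5)
P1 drop D (B beats it: P:10>1 Q:8>7 R:7>6 S:6>1)
P2 drop P (Q beats it: B:7>6 E:7>4)
P2 drop R (S beats it: B:10>7 E:6>0)
P1→{B,E} P2→{Q,S}

Survivors P1:{B,E} P2:{Q,S}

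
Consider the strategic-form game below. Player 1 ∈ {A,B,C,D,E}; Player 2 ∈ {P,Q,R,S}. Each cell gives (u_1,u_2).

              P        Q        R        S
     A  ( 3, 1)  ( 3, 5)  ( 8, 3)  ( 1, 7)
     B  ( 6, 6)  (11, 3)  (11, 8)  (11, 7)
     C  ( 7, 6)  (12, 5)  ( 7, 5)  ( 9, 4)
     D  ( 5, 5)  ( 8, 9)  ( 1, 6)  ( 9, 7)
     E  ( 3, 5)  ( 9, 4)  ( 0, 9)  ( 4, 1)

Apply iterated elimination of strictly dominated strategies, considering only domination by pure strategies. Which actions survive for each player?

IESDS → P1:{B,C} P2:{P,R}

P1 drop A (B beats it: P:6>3 Q:11>3 R:11>8 S:11>1)
P1 drop D (B beats it: P:6>5 Q:11>8 R:11>1 S:11>9)
P1 drop E (B beats it: P:6>3 Q:11>9 R:11>0 S:11>4)
P2 drop Q (P beats it: B:6>3 C:6>5)
P2 drop S (R beats it: B:8>7 C:5>4)
P1→{B,C} P2→{P,R}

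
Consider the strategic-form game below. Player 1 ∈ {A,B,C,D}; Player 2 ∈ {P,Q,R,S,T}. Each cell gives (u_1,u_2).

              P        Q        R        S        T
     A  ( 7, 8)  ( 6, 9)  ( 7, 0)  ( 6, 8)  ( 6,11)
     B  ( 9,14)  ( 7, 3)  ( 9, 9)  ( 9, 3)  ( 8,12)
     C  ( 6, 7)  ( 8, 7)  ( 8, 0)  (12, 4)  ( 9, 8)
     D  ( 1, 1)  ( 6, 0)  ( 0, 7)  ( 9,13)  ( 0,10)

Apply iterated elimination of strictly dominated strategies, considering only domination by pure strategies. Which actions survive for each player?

IESDS → P1:{B,C} P2:{P,T}

P1 drop A (B beats it: P:9>7 Q:7>6 R:9>7 S:9>6 T:8>6)
P1 drop D (C beats it: P:6>1 Q:8>6 R:8>0 S:12>9 T:9>0)
P2 drop Q (T beats it: B:12>3 C:8>7)
P2 drop R (P beats it: B:14>9 C:7>0)
P2 drop S (P beats it: B:14>3 C:7>4)
P1→{B,C} P2→{P,T}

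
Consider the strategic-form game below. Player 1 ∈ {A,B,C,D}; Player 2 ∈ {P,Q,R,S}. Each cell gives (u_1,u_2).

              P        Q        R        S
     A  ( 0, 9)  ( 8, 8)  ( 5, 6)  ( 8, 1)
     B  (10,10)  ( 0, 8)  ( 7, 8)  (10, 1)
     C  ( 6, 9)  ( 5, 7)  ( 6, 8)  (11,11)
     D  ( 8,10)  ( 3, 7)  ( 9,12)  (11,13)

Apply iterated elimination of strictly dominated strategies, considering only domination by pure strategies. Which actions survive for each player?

Survivors P1:{B,C,D} P2:{P,R,S}

P2 drop Q (P beats it: A:9>8 B:10>8 C:9>7 D:10>7)
P1 drop A (B beats it: P:10>0 R:7>5 S:10>8)
P1→{B,C,D} P2→{P,R,S}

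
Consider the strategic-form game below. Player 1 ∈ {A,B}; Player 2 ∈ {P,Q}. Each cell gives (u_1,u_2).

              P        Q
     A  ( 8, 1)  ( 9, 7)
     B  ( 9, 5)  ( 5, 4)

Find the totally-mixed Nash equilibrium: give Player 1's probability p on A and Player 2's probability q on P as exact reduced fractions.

p=1/7, q=4/5

P1 indiff ⇒ q·8+(1-q)·9 = q·9+(1-q)·5 ⇒ q(-1) = (1-q)(-4) ⇒ q = 4/5
P2 indiff ⇒ p·1+(1-p)·5 = p·7+(1-p)·4 ⇒ p(-6) = (1-p)(-1) ⇒ p = 1/7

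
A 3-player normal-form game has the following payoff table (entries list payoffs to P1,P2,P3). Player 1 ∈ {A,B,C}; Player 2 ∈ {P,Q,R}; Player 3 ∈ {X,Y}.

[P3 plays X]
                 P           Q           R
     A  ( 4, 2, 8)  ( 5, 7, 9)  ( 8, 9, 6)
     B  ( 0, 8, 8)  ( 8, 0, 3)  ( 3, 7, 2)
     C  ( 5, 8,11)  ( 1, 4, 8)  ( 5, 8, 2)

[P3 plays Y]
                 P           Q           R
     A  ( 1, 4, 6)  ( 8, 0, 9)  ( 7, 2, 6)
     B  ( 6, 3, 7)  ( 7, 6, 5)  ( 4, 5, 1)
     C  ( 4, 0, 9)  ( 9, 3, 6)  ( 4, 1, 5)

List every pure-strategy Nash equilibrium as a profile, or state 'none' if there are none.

PSNE = {(A,R,X), (C,P,X)}

(A,P,X): not NE [P1→C gives 5>4; P2→R gives 9>2]
(A,P,Y): not NE [P1→B gives 6>1; P3→X gives 8>6]
(A,Q,X): not NE [P1→B gives 8>5; P2→R gives 9>7]
(A,Q,Y): not NE [P1→C gives 9>8; P2→P gives 4>0]
(A,R,X): NE
(A,R,Y): not NE [P2→P gives 4>2]
(B,P,X): not NE [P1→C gives 5>0]
(B,P,Y): not NE [P2→Q gives 6>3; P3→X gives 8>7]
(B,Q,X): not NE [P2→P gives 8>0; P3→Y gives 5>3]
(B,Q,Y): not NE [P1→C gives 9>7]
(B,R,X): not NE [P1→A gives 8>3; P2→P gives 8>7]
(B,R,Y): not NE [P1→A gives 7>4; P2→Q gives 6>5; P3→X gives 2>1]
(C,P,X): NE
(C,P,Y): not NE [P1→B gives 6>4; P2→Q gives 3>0; P3→X gives 11>9]
(C,Q,X): not NE [P1→B gives 8>1; P2→R gives 8>4]
(C,Q,Y): not NE [P3→X gives 8>6]
(C,R,X): not NE [P1→A gives 8>5; P3→Y gives 5>2]
(C,R,Y): not NE [P1→A gives 7>4; P2→Q gives 3>1]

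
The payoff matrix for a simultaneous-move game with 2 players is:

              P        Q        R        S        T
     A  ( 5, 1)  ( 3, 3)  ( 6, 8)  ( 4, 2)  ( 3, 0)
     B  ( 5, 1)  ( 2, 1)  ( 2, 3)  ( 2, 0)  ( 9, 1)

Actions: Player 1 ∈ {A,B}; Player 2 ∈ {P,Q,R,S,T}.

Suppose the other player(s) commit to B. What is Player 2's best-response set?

u_2(P vs B) = 1
u_2(Q vs B) = 1
u_2(R vs B) = 3
u_2(S vs B) = 0
u_2(T vs B) = 1
max payoff 3 at {R}

BR_2 = {R}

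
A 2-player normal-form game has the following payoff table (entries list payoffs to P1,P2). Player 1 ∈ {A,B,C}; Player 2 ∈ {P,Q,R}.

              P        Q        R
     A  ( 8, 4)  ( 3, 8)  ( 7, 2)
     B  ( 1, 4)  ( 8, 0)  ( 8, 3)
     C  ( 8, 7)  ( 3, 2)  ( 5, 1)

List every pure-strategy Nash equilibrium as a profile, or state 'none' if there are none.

PSNE = {(C,P)}

(A,P): not NE [P2→Q gives 8>4]
(A,Q): not NE [P1→B gives 8>3]
(A,R): not NE [P1→B gives 8>7; P2→Q gives 8>2]
(B,P): not NE [P1→C gives 8>1]
(B,Q): not NE [P2→P gives 4>0]
(B,R): not NE [P2→P gives 4>3]
(C,P): NE
(C,Q): not NE [P1→B gives 8>3; P2→P gives 7>2]
(C,R): not NE [P1→B gives 8>5; P2→P gives 7>1]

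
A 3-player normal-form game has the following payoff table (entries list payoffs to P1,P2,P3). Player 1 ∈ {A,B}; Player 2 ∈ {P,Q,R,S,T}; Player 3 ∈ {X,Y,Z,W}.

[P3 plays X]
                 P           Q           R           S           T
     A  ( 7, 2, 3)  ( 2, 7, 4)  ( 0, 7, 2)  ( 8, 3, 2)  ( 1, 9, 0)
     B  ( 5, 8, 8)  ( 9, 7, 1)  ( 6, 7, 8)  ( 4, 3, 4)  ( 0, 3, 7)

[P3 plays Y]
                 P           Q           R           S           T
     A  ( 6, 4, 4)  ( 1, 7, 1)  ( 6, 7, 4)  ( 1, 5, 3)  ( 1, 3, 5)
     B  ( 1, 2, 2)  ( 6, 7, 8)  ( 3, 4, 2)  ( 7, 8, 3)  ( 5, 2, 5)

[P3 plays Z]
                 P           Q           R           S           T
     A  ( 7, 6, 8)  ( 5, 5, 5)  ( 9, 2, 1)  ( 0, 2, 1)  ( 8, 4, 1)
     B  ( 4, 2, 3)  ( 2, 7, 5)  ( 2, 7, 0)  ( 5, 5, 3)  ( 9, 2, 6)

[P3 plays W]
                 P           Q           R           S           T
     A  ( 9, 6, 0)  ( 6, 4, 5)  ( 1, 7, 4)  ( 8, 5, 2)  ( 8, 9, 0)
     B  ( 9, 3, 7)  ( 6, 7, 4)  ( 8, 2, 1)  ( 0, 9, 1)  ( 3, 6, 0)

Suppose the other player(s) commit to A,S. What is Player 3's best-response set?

argmax u_3 = {Y}

u_3(X vs A,S) = 2
u_3(Y vs A,S) = 3
u_3(Z vs A,S) = 1
u_3(W vs A,S) = 2
max payoff 3 at {Y}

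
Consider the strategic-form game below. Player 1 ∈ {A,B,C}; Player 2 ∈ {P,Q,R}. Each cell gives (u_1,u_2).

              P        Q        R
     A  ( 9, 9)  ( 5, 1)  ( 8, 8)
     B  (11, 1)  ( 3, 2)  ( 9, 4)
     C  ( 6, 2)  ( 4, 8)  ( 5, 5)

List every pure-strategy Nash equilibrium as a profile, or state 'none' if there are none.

PSNE = {(B,R)}

(A,P): not NE [P1→B gives 11>9]
(A,Q): not NE [P2→P gives 9>1]
(A,R): not NE [P1→B gives 9>8; P2→P gives 9>8]
(B,P): not NE [P2→R gives 4>1]
(B,Q): not NE [P1→A gives 5>3; P2→R gives 4>2]
(B,R): NE
(C,P): not NE [P1→B gives 11>6; P2→Q gives 8>2]
(C,Q): not NE [P1→A gives 5>4]
(C,R): not NE [P1→B gives 9>5; P2→Q gives 8>5]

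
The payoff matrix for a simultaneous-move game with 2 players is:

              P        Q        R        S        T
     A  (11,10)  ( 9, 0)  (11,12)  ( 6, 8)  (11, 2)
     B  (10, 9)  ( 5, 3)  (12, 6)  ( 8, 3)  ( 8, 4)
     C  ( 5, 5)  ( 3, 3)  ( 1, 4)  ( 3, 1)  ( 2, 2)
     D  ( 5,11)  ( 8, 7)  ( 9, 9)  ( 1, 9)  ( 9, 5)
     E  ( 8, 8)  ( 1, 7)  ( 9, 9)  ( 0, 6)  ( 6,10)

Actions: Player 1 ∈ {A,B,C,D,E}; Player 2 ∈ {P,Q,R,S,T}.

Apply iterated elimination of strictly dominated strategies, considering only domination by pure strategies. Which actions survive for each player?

Survivors P1:{A,B} P2:{P,R}

P1 drop C (A beats it: P:11>5 Q:9>3 R:11>1 S:6>3 T:11>2)
P1 drop D (A beats it: P:11>5 Q:9>8 R:11>9 S:6>1 T:11>9)
P1 drop E (A beats it: P:11>8 Q:9>1 R:11>9 S:6>0 T:11>6)
P2 drop Q (P beats it: A:10>0 B:9>3)
P2 drop S (P beats it: A:10>8 B:9>3)
P2 drop T (P beats it: A:10>2 B:9>4)
P1→{A,B} P2→{P,R}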